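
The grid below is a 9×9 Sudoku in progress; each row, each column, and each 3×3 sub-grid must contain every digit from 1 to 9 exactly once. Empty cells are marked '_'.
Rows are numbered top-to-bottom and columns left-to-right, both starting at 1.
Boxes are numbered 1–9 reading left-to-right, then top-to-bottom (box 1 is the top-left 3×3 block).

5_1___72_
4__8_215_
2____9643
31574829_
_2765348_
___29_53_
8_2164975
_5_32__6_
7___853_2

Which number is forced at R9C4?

9

Row 9 already contains {2, 3, 5, 7, 8}.
Column 4 already contains {1, 2, 3, 6, 7, 8}.
Its 3×3 block (box 8) already contains {1, 2, 3, 4, 5, 6, 8}.
The only value from 1–9 not eliminated is 9, so R9C4 = 9.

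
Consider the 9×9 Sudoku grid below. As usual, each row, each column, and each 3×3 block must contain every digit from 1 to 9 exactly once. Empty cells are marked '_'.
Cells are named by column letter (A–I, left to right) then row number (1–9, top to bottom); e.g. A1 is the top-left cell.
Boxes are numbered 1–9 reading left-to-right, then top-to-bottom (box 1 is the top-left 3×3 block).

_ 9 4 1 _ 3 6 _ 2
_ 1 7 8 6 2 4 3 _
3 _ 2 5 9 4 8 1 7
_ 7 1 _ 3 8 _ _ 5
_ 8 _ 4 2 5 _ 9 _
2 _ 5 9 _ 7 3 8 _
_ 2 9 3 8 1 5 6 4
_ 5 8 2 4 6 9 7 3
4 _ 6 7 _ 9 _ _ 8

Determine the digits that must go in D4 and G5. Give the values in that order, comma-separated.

For D4:
  Row 4 already contains {1, 3, 5, 7, 8}.
  Column D already contains {1, 2, 3, 4, 5, 7, 8, 9}.
  Its 3×3 block (box 5) already contains {2, 3, 4, 5, 7, 8, 9}.
  The only value from 1–9 not eliminated is 6, so D4 = 6.
For G5:
  Consider where 7 can go in box 6.
  G4 is out (row 4 already has a 7).
  H4 is out (row 4 already has a 7).
  I5 is out (column I already has a 7).
  I6 is out (row 6 already has a 7).
  So the only cell in box 6 that can hold 7 is G5.
  So G5 = 7.

6,7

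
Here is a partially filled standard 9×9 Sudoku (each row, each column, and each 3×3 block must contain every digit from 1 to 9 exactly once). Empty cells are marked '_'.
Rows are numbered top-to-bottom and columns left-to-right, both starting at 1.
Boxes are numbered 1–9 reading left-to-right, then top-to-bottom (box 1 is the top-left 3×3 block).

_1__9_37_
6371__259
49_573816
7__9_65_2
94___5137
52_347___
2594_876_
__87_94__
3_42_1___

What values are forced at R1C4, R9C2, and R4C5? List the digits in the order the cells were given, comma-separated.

6,7,1

For R1C4:
  Consider where 6 can go in row 1.
  R1C1 is out (column 1 already has a 6).
  R1C3 is out (box 1 already has a 6).
  R1C6 is out (column 6 already has a 6).
  R1C9 is out (column 9 already has a 6).
  So the only cell in row 1 that can hold 6 is R1C4.
  So R1C4 = 6.
For R9C2:
  Consider where 7 can go in column 2.
  R4C2 is out (row 4 already has a 7).
  R8C2 is out (row 8 already has a 7).
  So the only cell in column 2 that can hold 7 is R9C2.
  So R9C2 = 7.
For R4C5:
  Consider where 1 can go in box 5.
  R5C4 is out (row 5 already has a 1).
  R5C5 is out (row 5 already has a 1).
  So the only cell in box 5 that can hold 1 is R4C5.
  So R4C5 = 1.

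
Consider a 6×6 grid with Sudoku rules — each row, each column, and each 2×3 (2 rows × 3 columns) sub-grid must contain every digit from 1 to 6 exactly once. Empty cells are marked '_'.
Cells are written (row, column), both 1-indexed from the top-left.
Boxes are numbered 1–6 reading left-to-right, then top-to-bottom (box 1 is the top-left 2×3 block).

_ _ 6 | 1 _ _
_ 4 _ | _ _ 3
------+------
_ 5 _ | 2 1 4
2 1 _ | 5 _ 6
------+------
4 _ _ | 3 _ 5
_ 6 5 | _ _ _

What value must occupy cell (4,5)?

Row 4 already contains {1, 2, 5, 6}.
Column 5 already contains {1}.
Its 2×3 block (box 4) already contains {1, 2, 4, 5, 6}.
The only value from 1–6 not eliminated is 3, so (4,5) = 3.

3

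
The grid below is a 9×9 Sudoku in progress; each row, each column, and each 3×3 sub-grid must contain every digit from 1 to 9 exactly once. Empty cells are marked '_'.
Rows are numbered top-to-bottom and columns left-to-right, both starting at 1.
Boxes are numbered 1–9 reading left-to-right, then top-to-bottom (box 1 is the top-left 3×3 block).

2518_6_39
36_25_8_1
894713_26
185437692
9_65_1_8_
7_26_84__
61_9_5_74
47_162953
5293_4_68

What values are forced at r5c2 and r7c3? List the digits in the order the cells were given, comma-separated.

4,3

For r5c2:
  Consider where 4 can go in box 4.
  r6c2 is out (row 6 already has a 4).
  So the only cell in box 4 that can hold 4 is r5c2.
  So r5c2 = 4.
For r7c3:
  Consider where 3 can go in column 3.
  r2c3 is out (row 2 already has a 3).
  r8c3 is out (row 8 already has a 3).
  So the only cell in column 3 that can hold 3 is r7c3.
  So r7c3 = 3.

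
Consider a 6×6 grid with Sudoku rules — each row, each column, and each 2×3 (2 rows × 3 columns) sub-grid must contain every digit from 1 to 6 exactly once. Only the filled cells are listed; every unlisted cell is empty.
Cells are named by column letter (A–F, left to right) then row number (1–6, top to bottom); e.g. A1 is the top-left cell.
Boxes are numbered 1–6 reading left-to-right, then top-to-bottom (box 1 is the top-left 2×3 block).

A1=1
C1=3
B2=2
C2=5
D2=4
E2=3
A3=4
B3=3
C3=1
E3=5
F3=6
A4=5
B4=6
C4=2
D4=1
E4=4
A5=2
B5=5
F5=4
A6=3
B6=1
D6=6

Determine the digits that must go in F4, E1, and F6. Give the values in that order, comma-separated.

For F4:
  Row 4 already contains {1, 2, 4, 5, 6}.
  Column F already contains {4, 6}.
  Its 2×3 block (box 4) already contains {1, 4, 5, 6}.
  The only value from 1–6 not eliminated is 3, so F4 = 3.
For E1:
  Consider where 6 can go in box 2.
  D1 is out (column D already has a 6).
  F1 is out (column F already has a 6).
  F2 is out (column F already has a 6).
  So the only cell in box 2 that can hold 6 is E1.
  So E1 = 6.
For F6:
  Consider where 5 can go in box 6.
  D5 is out (row 5 already has a 5).
  E5 is out (row 5 already has a 5).
  E6 is out (column E already has a 5).
  So the only cell in box 6 that can hold 5 is F6.
  So F6 = 5.

3,6,5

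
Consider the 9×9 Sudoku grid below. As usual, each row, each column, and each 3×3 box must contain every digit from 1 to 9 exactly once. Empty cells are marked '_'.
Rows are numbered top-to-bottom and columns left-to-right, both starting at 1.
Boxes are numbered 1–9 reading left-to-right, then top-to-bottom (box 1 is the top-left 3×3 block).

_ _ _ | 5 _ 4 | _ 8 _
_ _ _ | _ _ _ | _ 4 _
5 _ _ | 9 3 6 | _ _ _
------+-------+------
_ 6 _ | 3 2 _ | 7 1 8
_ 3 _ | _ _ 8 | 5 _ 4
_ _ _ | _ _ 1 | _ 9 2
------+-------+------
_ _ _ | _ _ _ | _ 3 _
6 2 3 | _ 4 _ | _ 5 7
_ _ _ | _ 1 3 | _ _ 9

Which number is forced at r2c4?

1

Cell r2c4 itself could take any of {1, 2, 7, 8} by direct elimination.
Consider where 1 can go in column 4.
r5c4 is out (box 5 already has a 1).
r6c4 is out (row 6 already has a 1).
r7c4 is out (box 8 already has a 1).
r8c4 is out (box 8 already has a 1).
r9c4 is out (row 9 already has a 1).
So the only cell in column 4 that can hold 1 is r2c4.
Therefore r2c4 = 1.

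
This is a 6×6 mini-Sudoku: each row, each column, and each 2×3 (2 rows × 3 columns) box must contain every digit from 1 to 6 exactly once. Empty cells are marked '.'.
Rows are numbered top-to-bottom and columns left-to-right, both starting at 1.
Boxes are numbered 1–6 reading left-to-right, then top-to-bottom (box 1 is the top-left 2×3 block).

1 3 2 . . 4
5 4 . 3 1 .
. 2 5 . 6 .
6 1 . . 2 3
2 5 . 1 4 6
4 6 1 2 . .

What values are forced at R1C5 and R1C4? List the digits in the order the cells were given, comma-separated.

5,6

For R1C5:
  Row 1 already contains {1, 2, 3, 4}.
  Column 5 already contains {1, 2, 4, 6}.
  Its 2×3 block (box 2) already contains {1, 3, 4}.
  The only value from 1–6 not eliminated is 5, so R1C5 = 5.
For R1C4:
  Consider where 6 can go in box 2.
  R1C5 is out (column 5 already has a 6).
  R2C6 is out (column 6 already has a 6).
  So the only cell in box 2 that can hold 6 is R1C4.
  So R1C4 = 6.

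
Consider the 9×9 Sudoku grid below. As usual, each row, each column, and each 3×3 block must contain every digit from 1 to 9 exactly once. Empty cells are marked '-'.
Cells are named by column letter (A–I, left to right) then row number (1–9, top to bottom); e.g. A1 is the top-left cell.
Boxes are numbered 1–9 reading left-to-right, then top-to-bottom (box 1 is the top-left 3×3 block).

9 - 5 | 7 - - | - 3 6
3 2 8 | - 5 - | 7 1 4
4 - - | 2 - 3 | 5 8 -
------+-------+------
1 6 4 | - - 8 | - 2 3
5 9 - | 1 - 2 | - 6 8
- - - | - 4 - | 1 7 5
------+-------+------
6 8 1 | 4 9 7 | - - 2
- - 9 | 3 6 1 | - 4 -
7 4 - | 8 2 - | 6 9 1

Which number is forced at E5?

Cell E5 itself could take any of {3, 7} by direct elimination.
Consider where 3 can go in column E.
E1 is out (row 1 already has a 3).
E3 is out (row 3 already has a 3).
E4 is out (row 4 already has a 3).
So the only cell in column E that can hold 3 is E5.
Therefore E5 = 3.

3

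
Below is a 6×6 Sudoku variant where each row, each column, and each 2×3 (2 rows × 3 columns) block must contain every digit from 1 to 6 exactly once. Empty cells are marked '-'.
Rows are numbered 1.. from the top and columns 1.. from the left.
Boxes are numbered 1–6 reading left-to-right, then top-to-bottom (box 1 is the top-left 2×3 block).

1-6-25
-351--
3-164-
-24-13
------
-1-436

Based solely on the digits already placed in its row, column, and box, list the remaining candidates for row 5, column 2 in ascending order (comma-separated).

Row 5 already contains {}.
Column 2 already contains {1, 2, 3}.
Its 2×3 block (box 5) already contains {1}.
Removing those from 1–6 leaves {4, 5, 6} as the candidates for row 5, column 2.

4,5,6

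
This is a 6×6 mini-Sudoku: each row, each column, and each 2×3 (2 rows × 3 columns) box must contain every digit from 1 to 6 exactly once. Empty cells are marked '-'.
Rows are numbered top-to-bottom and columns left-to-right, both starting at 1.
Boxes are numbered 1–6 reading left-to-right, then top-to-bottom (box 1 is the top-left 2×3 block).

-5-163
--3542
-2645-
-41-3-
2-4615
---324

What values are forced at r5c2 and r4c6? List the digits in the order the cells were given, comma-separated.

3,6

For r5c2:
  Row 5 already contains {1, 2, 4, 5, 6}.
  Column 2 already contains {2, 4, 5}.
  Its 2×3 block (box 5) already contains {2, 4}.
  The only value from 1–6 not eliminated is 3, so r5c2 = 3.
For r4c6:
  Row 4 already contains {1, 3, 4}.
  Column 6 already contains {2, 3, 4, 5}.
  Its 2×3 block (box 4) already contains {3, 4, 5}.
  The only value from 1–6 not eliminated is 6, so r4c6 = 6.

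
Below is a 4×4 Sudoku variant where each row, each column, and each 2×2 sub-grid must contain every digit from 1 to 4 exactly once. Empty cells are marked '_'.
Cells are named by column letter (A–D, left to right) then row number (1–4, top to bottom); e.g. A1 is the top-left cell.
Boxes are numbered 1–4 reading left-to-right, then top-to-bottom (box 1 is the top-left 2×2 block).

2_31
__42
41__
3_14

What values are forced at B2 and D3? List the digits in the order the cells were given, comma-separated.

For B2:
  Row 2 already contains {2, 4}.
  Column B already contains {1}.
  Its 2×2 block (box 1) already contains {2}.
  The only value from 1–4 not eliminated is 3, so B2 = 3.
For D3:
  Row 3 already contains {1, 4}.
  Column D already contains {1, 2, 4}.
  Its 2×2 block (box 4) already contains {1, 4}.
  The only value from 1–4 not eliminated is 3, so D3 = 3.

3,3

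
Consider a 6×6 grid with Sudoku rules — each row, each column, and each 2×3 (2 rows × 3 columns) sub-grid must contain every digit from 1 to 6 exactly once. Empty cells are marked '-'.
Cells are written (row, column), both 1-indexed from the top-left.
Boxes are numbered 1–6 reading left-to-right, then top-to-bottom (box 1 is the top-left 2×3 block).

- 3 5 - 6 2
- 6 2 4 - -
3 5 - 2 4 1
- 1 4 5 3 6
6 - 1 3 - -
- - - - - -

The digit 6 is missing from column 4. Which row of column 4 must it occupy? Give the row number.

6

Consider where 6 can go in column 4.
(1,4) is out (row 1 already has a 6).
So the only cell in column 4 that can hold 6 is (6,4).
That is row 6.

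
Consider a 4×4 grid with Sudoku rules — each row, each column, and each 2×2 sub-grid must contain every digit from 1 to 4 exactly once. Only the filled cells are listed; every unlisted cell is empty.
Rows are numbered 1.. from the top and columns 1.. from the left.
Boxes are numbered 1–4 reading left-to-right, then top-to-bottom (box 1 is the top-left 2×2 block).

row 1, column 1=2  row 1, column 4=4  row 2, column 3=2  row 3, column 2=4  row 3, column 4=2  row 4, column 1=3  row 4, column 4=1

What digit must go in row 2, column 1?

4

Cell row 2, column 1 itself could take any of {1, 4} by direct elimination.
Consider where 4 can go in column 1.
row 3, column 1 is out (row 3 already has a 4).
So the only cell in column 1 that can hold 4 is row 2, column 1.
Therefore row 2, column 1 = 4.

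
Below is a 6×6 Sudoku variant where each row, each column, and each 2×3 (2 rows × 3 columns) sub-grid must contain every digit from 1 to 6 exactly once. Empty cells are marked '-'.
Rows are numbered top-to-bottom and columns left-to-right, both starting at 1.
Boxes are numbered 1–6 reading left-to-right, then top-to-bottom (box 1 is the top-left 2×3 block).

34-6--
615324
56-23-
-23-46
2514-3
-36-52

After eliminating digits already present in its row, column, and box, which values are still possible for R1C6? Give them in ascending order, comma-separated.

1,5

Row 1 already contains {3, 4, 6}.
Column 6 already contains {2, 3, 4, 6}.
Its 2×3 block (box 2) already contains {2, 3, 4, 6}.
Removing those from 1–6 leaves {1, 5} as the candidates for R1C6.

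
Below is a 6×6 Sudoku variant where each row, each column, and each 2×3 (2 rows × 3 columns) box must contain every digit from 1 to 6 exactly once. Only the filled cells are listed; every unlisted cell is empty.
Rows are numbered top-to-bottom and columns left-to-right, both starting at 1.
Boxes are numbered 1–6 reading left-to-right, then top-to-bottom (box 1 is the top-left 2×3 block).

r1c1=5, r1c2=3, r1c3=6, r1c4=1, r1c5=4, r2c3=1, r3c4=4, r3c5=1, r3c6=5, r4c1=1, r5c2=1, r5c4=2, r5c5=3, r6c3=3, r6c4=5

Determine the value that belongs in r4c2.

5

Cell r4c2 itself could take any of {2, 4, 5, 6} by direct elimination.
Consider where 5 can go in column 2.
r2c2 is out (box 1 already has a 5).
r3c2 is out (row 3 already has a 5).
r6c2 is out (row 6 already has a 5).
So the only cell in column 2 that can hold 5 is r4c2.
Therefore r4c2 = 5.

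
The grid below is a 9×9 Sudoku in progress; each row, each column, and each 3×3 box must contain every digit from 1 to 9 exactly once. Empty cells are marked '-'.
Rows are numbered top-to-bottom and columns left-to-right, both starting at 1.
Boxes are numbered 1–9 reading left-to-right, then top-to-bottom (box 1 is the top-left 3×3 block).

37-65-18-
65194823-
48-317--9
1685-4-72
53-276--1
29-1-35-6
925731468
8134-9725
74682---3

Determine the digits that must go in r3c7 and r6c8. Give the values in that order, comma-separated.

6,4

For r3c7:
  Row 3 already contains {1, 3, 4, 7, 8, 9}.
  Column 7 already contains {1, 2, 4, 5, 7}.
  Its 3×3 block (box 3) already contains {1, 2, 3, 8, 9}.
  The only value from 1–9 not eliminated is 6, so r3c7 = 6.
For r6c8:
  Row 6 already contains {1, 2, 3, 5, 6, 9}.
  Column 8 already contains {2, 3, 6, 7, 8}.
  Its 3×3 block (box 6) already contains {1, 2, 5, 6, 7}.
  The only value from 1–9 not eliminated is 4, so r6c8 = 4.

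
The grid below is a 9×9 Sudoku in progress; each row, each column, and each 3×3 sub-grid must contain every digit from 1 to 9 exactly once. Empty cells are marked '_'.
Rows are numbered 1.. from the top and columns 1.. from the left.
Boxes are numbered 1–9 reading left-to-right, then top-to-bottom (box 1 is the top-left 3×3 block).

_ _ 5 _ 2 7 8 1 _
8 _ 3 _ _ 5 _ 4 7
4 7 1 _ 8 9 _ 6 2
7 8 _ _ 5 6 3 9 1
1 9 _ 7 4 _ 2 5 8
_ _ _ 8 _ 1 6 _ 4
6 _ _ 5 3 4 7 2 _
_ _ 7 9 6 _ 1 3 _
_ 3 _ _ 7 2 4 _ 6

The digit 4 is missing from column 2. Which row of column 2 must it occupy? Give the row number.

Consider where 4 can go in column 2.
row 1, column 2 is out (box 1 already has a 4).
row 2, column 2 is out (row 2 already has a 4).
row 6, column 2 is out (row 6 already has a 4).
row 7, column 2 is out (row 7 already has a 4).
So the only cell in column 2 that can hold 4 is row 8, column 2.
That is row 8.

8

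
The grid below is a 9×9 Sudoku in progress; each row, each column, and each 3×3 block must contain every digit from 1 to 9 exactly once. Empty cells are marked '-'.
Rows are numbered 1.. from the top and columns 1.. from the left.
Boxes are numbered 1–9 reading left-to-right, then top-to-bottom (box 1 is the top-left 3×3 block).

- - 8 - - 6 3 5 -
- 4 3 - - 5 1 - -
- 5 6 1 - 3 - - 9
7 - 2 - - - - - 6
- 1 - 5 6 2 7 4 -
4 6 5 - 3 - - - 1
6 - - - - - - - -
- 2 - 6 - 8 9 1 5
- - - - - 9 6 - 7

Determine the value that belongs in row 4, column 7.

5

Cell row 4, column 7 itself could take any of {5, 8} by direct elimination.
Consider where 5 can go in box 6.
row 4, column 8 is out (column 8 already has a 5).
row 5, column 9 is out (row 5 already has a 5).
row 6, column 7 is out (row 6 already has a 5).
row 6, column 8 is out (row 6 already has a 5).
So the only cell in box 6 that can hold 5 is row 4, column 7.
Therefore row 4, column 7 = 5.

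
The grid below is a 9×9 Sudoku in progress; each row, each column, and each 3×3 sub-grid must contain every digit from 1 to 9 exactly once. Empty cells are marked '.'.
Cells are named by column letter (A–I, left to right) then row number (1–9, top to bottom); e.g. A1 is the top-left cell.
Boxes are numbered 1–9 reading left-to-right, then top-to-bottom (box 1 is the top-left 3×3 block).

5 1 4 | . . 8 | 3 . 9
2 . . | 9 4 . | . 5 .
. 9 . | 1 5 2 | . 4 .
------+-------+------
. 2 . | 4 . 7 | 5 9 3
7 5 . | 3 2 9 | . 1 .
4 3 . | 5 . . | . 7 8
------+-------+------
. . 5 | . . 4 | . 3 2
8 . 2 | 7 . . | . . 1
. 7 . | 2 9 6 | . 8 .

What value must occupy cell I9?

Cell I9 itself could take any of {4, 5} by direct elimination.
Consider where 5 can go in row 9.
A9 is out (column A already has a 5).
C9 is out (column C already has a 5).
G9 is out (column G already has a 5).
So the only cell in row 9 that can hold 5 is I9.
Therefore I9 = 5.

5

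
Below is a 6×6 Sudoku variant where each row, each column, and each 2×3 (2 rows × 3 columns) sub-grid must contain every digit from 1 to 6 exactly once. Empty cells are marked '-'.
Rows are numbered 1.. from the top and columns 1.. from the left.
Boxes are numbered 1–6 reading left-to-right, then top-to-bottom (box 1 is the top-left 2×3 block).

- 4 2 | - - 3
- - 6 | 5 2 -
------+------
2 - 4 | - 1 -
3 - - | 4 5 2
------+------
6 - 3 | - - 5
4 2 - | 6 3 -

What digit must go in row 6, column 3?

Cell row 6, column 3 itself could take any of {1, 5} by direct elimination.
Consider where 5 can go in row 6.
row 6, column 6 is out (column 6 already has a 5).
So the only cell in row 6 that can hold 5 is row 6, column 3.
Therefore row 6, column 3 = 5.

5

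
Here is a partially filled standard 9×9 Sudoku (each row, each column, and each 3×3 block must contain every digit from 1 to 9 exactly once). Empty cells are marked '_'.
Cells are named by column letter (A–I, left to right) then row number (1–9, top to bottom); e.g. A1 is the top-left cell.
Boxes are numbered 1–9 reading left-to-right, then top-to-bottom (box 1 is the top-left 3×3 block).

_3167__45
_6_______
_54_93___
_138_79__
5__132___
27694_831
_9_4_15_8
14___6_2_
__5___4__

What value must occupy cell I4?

Cell I4 itself could take any of {2, 4, 6} by direct elimination.
Consider where 2 can go in box 6.
H4 is out (column H already has a 2).
G5 is out (row 5 already has a 2).
H5 is out (row 5 already has a 2).
I5 is out (row 5 already has a 2).
So the only cell in box 6 that can hold 2 is I4.
Therefore I4 = 2.

2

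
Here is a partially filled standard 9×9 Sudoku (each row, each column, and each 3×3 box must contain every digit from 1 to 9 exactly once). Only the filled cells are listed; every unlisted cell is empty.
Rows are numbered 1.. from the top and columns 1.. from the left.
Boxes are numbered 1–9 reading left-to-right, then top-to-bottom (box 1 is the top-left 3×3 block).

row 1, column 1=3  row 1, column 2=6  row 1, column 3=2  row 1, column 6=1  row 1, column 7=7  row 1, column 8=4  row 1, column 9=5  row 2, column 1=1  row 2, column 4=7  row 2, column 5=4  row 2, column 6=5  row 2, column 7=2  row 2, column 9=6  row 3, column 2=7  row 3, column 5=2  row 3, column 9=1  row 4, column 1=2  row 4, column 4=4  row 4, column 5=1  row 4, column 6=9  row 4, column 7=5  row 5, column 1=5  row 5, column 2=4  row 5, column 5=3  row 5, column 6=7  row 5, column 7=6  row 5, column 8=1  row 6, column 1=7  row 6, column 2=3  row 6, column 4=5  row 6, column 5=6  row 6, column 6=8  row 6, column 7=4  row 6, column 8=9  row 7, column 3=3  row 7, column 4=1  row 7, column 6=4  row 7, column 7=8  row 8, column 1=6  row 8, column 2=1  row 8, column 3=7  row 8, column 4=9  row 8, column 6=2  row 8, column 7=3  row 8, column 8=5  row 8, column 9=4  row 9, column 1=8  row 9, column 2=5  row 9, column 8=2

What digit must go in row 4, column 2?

Row 4 already contains {1, 2, 4, 5, 9}.
Column 2 already contains {1, 3, 4, 5, 6, 7}.
Its 3×3 block (box 4) already contains {2, 3, 4, 5, 7}.
The only value from 1–9 not eliminated is 8, so row 4, column 2 = 8.

8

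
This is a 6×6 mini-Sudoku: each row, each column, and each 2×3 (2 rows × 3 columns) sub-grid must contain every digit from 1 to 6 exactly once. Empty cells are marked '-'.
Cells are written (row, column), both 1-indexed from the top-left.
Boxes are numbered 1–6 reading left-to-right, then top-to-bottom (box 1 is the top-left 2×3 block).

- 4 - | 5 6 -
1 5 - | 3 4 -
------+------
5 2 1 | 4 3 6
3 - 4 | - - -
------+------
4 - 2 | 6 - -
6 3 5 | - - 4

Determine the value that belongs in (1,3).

3

Row 1 already contains {4, 5, 6}.
Column 3 already contains {1, 2, 4, 5}.
Its 2×3 block (box 1) already contains {1, 4, 5}.
The only value from 1–6 not eliminated is 3, so (1,3) = 3.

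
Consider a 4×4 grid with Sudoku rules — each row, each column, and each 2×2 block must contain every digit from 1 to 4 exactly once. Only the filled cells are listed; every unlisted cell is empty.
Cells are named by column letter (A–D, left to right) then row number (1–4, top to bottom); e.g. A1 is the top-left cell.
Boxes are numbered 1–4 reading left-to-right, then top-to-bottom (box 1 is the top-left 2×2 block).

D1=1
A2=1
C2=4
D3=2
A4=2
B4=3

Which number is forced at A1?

Cell A1 itself could take any of {3, 4} by direct elimination.
Consider where 3 can go in box 1.
B1 is out (column B already has a 3).
B2 is out (column B already has a 3).
So the only cell in box 1 that can hold 3 is A1.
Therefore A1 = 3.

3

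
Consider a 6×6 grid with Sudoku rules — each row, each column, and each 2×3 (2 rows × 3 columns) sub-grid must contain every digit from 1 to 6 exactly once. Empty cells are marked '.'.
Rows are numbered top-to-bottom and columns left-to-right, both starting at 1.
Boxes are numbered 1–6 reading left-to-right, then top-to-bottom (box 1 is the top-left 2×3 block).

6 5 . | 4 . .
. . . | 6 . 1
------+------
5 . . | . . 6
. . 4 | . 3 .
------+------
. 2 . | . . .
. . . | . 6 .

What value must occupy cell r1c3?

Cell r1c3 itself could take any of {1, 2, 3} by direct elimination.
Consider where 1 can go in box 1.
r2c1 is out (row 2 already has a 1).
r2c2 is out (row 2 already has a 1).
r2c3 is out (row 2 already has a 1).
So the only cell in box 1 that can hold 1 is r1c3.
Therefore r1c3 = 1.

1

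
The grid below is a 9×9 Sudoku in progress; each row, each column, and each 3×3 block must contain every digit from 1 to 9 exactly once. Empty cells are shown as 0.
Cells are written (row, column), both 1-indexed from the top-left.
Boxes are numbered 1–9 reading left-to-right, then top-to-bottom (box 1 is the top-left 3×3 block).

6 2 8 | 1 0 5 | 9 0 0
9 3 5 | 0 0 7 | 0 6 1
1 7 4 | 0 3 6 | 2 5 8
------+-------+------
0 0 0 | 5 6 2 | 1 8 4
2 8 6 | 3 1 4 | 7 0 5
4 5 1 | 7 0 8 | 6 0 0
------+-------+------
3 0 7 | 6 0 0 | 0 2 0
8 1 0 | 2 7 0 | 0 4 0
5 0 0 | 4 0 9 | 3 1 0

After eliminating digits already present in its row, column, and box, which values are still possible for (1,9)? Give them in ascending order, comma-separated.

Row 1 already contains {1, 2, 5, 6, 8, 9}.
Column 9 already contains {1, 4, 5, 8}.
Its 3×3 block (box 3) already contains {1, 2, 5, 6, 8, 9}.
Removing those from 1–9 leaves {3, 7} as the candidates for (1,9).

3,7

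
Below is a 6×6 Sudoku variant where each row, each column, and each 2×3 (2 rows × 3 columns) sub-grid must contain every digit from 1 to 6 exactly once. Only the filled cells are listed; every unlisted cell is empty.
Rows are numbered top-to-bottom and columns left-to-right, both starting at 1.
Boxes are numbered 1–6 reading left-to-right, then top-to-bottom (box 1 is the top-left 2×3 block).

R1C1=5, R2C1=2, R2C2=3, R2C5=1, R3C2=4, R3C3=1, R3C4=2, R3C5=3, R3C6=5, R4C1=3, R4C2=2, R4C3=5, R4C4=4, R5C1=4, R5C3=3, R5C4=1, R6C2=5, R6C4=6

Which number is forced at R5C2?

6

Row 5 already contains {1, 3, 4}.
Column 2 already contains {2, 3, 4, 5}.
Its 2×3 block (box 5) already contains {3, 4, 5}.
The only value from 1–6 not eliminated is 6, so R5C2 = 6.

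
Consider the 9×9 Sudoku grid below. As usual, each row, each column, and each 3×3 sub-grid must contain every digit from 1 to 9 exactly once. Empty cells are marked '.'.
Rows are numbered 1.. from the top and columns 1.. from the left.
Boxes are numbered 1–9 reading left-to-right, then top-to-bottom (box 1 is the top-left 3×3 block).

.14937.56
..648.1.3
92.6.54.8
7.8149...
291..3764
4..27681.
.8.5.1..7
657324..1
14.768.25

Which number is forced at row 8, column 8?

8

Cell row 8, column 8 itself could take any of {8, 9} by direct elimination.
Consider where 8 can go in column 8.
row 2, column 8 is out (row 2 already has a 8).
row 3, column 8 is out (row 3 already has a 8).
row 4, column 8 is out (row 4 already has a 8).
row 7, column 8 is out (row 7 already has a 8).
So the only cell in column 8 that can hold 8 is row 8, column 8.
Therefore row 8, column 8 = 8.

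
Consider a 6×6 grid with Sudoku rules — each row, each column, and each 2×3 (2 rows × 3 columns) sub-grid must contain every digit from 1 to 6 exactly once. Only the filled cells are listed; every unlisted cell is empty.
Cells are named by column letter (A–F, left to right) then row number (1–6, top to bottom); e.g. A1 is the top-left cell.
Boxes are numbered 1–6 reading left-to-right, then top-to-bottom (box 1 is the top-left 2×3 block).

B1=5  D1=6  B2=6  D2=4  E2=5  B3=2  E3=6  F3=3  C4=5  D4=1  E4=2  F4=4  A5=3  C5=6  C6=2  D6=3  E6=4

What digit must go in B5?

4

Cell B5 itself could take any of {1, 4} by direct elimination.
Consider where 4 can go in row 5.
D5 is out (column D already has a 4).
E5 is out (column E already has a 4).
F5 is out (column F already has a 4).
So the only cell in row 5 that can hold 4 is B5.
Therefore B5 = 4.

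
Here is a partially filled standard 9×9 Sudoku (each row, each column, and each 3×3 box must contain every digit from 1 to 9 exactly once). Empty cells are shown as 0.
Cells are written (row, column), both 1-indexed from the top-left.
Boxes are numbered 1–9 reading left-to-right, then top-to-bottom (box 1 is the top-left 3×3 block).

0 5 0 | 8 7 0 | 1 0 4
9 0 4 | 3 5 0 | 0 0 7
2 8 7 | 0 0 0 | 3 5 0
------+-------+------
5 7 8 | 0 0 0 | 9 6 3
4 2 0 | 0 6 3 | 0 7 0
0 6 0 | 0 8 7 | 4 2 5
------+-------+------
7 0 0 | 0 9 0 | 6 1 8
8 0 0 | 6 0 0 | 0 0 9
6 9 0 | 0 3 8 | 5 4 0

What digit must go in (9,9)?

Row 9 already contains {3, 4, 5, 6, 8, 9}.
Column 9 already contains {3, 4, 5, 7, 8, 9}.
Its 3×3 block (box 9) already contains {1, 4, 5, 6, 8, 9}.
The only value from 1–9 not eliminated is 2, so (9,9) = 2.

2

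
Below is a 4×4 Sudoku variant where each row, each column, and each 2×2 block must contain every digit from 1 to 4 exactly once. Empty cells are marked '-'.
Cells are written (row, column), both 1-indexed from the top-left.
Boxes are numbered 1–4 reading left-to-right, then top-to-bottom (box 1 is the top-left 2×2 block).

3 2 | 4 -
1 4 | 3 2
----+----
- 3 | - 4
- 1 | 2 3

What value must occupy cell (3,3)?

Row 3 already contains {3, 4}.
Column 3 already contains {2, 3, 4}.
Its 2×2 block (box 4) already contains {2, 3, 4}.
The only value from 1–4 not eliminated is 1, so (3,3) = 1.

1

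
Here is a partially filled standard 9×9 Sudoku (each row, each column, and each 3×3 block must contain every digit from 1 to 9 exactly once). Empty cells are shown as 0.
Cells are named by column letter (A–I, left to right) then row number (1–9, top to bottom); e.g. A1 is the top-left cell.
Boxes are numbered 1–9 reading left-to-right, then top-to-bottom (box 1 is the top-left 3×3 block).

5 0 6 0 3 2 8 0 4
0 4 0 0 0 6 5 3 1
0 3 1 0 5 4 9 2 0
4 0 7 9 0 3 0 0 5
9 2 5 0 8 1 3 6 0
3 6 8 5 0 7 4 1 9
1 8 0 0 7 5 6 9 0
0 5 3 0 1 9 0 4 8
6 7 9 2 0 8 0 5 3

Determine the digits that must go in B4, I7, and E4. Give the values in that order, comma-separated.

For B4:
  Row 4 already contains {3, 4, 5, 7, 9}.
  Column B already contains {2, 3, 4, 5, 6, 7, 8}.
  Its 3×3 block (box 4) already contains {2, 3, 4, 5, 6, 7, 8, 9}.
  The only value from 1–9 not eliminated is 1, so B4 = 1.
For I7:
  Row 7 already contains {1, 5, 6, 7, 8, 9}.
  Column I already contains {1, 3, 4, 5, 8, 9}.
  Its 3×3 block (box 9) already contains {3, 4, 5, 6, 8, 9}.
  The only value from 1–9 not eliminated is 2, so I7 = 2.
For E4:
  Consider where 6 can go in box 5.
  D5 is out (row 5 already has a 6).
  E6 is out (row 6 already has a 6).
  So the only cell in box 5 that can hold 6 is E4.
  So E4 = 6.

1,2,6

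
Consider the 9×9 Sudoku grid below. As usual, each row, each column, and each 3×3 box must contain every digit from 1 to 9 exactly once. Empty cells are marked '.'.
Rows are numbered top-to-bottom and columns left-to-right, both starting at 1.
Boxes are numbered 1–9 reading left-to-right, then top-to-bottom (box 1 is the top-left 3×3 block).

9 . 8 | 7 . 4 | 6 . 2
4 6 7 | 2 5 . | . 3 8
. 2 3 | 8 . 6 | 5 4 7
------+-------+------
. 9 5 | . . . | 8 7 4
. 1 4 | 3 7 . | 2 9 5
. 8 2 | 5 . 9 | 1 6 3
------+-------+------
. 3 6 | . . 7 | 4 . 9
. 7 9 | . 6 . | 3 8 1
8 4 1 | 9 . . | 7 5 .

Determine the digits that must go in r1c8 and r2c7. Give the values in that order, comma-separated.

For r1c8:
  Row 1 already contains {2, 4, 6, 7, 8, 9}.
  Column 8 already contains {3, 4, 5, 6, 7, 8, 9}.
  Its 3×3 block (box 3) already contains {2, 3, 4, 5, 6, 7, 8}.
  The only value from 1–9 not eliminated is 1, so r1c8 = 1.
For r2c7:
  Row 2 already contains {2, 3, 4, 5, 6, 7, 8}.
  Column 7 already contains {1, 2, 3, 4, 5, 6, 7, 8}.
  Its 3×3 block (box 3) already contains {2, 3, 4, 5, 6, 7, 8}.
  The only value from 1–9 not eliminated is 9, so r2c7 = 9.

1,9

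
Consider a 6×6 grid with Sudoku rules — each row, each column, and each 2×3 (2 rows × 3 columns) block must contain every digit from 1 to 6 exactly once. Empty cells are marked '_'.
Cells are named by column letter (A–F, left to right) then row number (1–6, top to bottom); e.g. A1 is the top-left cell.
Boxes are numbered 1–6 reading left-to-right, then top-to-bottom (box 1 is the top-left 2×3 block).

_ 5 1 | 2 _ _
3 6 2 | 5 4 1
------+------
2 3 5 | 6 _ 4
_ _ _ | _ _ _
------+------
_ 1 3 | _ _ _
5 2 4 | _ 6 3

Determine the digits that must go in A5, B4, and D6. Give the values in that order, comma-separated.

6,4,1

For A5:
  Row 5 already contains {1, 3}.
  Column A already contains {2, 3, 5}.
  Its 2×3 block (box 5) already contains {1, 2, 3, 4, 5}.
  The only value from 1–6 not eliminated is 6, so A5 = 6.
For B4:
  Row 4 already contains {}.
  Column B already contains {1, 2, 3, 5, 6}.
  Its 2×3 block (box 3) already contains {2, 3, 5}.
  The only value from 1–6 not eliminated is 4, so B4 = 4.
For D6:
  Row 6 already contains {2, 3, 4, 5, 6}.
  Column D already contains {2, 5, 6}.
  Its 2×3 block (box 6) already contains {3, 6}.
  The only value from 1–6 not eliminated is 1, so D6 = 1.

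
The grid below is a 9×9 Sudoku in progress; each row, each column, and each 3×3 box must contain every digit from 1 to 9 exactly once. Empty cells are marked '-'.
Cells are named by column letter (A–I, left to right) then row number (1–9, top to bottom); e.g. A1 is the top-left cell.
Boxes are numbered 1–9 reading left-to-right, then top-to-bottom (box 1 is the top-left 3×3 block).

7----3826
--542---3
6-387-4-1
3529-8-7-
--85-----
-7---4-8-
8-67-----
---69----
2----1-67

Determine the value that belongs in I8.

8

Cell I8 itself could take any of {2, 4, 5, 8} by direct elimination.
Consider where 8 can go in box 9.
G7 is out (row 7 already has a 8). H7 is out (row 7 already has a 8). I7 is out (row 7 already has a 8). G8 is out (column G already has a 8). The remaining empty cells in box 9 are similarly blocked.
So the only cell in box 9 that can hold 8 is I8.
Therefore I8 = 8.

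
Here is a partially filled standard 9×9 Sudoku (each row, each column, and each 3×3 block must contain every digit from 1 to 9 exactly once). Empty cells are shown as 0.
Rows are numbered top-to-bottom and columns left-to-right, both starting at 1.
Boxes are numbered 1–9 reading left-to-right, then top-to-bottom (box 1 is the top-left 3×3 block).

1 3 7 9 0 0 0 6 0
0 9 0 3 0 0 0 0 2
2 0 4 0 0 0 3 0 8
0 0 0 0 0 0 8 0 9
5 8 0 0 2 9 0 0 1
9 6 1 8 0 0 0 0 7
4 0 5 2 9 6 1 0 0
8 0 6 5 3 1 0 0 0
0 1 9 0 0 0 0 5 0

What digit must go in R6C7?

Cell R6C7 itself could take any of {2, 4, 5} by direct elimination.
Consider where 5 can go in box 6.
R4C8 is out (column 8 already has a 5).
R5C7 is out (row 5 already has a 5).
R5C8 is out (row 5 already has a 5).
R6C8 is out (column 8 already has a 5).
So the only cell in box 6 that can hold 5 is R6C7.
Therefore R6C7 = 5.

5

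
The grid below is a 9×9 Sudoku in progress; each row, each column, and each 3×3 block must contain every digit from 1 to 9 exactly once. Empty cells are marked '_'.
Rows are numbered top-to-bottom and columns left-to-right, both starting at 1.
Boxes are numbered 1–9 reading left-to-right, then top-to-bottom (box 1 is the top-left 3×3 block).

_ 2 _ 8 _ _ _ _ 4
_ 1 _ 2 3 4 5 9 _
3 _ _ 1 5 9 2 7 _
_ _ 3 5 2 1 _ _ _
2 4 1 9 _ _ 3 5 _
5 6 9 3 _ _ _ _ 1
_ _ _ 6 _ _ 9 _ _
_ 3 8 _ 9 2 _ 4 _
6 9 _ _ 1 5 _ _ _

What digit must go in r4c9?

Cell r4c9 itself could take any of {6, 7, 8, 9} by direct elimination.
Consider where 9 can go in row 4.
r4c1 is out (box 4 already has a 9).
r4c2 is out (column 2 already has a 9).
r4c7 is out (column 7 already has a 9).
r4c8 is out (column 8 already has a 9).
So the only cell in row 4 that can hold 9 is r4c9.
Therefore r4c9 = 9.

9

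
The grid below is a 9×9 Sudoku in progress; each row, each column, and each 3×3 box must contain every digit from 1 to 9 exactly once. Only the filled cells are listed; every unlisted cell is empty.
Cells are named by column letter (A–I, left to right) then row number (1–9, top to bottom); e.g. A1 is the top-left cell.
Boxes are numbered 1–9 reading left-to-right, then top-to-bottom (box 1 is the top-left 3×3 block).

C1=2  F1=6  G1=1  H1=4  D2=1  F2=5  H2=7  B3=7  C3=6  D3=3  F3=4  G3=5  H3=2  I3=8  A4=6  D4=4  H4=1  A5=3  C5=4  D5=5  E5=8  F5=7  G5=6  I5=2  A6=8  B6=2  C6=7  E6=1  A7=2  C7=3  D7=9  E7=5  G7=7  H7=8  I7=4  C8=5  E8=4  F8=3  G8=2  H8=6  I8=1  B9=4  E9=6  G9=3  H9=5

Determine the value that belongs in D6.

6

Row 6 already contains {1, 2, 7, 8}.
Column D already contains {1, 3, 4, 5, 9}.
Its 3×3 block (box 5) already contains {1, 4, 5, 7, 8}.
The only value from 1–9 not eliminated is 6, so D6 = 6.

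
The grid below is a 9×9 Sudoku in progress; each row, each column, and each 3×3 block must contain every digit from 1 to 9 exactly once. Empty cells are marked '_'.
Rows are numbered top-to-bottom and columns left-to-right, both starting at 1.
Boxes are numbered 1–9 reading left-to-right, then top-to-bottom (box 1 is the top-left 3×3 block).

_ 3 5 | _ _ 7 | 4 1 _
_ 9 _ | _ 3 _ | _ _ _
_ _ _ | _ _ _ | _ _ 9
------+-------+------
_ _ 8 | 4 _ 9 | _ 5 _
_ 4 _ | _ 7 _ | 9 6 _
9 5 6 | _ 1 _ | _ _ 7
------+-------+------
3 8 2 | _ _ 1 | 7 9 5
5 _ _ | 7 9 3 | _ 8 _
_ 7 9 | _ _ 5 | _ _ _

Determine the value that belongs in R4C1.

7

Cell R4C1 itself could take any of {1, 2, 7} by direct elimination.
Consider where 7 can go in row 4.
R4C2 is out (column 2 already has a 7).
R4C5 is out (column 5 already has a 7).
R4C7 is out (column 7 already has a 7).
R4C9 is out (column 9 already has a 7).
So the only cell in row 4 that can hold 7 is R4C1.
Therefore R4C1 = 7.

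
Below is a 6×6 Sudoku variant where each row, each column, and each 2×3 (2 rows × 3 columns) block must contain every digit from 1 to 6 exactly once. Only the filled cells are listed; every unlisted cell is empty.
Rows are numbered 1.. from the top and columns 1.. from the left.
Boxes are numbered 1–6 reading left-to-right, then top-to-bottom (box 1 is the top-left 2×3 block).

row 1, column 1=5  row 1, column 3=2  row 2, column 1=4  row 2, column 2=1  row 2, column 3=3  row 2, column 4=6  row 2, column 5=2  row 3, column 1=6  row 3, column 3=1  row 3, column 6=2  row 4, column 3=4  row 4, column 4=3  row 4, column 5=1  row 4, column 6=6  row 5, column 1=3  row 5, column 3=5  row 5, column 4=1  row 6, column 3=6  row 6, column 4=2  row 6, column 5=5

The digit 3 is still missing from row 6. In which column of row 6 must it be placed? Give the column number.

6

Consider where 3 can go in row 6.
row 6, column 1 is out (column 1 already has a 3).
row 6, column 2 is out (box 5 already has a 3).
So the only cell in row 6 that can hold 3 is row 6, column 6.
That is column 6.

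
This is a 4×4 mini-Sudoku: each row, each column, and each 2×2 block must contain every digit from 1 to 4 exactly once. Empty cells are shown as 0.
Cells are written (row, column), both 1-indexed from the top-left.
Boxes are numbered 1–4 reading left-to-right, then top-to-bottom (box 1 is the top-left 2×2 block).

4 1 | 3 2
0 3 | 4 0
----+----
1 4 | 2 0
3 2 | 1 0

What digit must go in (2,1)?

Row 2 already contains {3, 4}.
Column 1 already contains {1, 3, 4}.
Its 2×2 block (box 1) already contains {1, 3, 4}.
The only value from 1–4 not eliminated is 2, so (2,1) = 2.

2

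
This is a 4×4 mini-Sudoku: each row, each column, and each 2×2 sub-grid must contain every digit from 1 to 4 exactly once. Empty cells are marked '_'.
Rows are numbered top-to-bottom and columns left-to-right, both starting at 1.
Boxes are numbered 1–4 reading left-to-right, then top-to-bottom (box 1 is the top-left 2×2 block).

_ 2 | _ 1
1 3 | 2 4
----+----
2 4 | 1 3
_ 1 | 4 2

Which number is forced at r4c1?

Row 4 already contains {1, 2, 4}.
Column 1 already contains {1, 2}.
Its 2×2 block (box 3) already contains {1, 2, 4}.
The only value from 1–4 not eliminated is 3, so r4c1 = 3.

3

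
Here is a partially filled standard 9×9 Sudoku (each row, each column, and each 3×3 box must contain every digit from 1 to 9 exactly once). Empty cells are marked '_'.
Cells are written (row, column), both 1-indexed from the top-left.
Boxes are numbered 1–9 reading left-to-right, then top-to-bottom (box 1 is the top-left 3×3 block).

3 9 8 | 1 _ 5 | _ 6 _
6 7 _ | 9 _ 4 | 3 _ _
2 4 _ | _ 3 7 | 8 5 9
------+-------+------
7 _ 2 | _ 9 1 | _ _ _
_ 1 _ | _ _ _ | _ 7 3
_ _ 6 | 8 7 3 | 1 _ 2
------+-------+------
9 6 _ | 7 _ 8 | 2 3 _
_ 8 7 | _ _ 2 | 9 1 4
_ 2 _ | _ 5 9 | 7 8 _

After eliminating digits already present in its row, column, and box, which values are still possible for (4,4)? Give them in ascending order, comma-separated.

Row 4 already contains {1, 2, 7, 9}.
Column 4 already contains {1, 7, 8, 9}.
Its 3×3 block (box 5) already contains {1, 3, 7, 8, 9}.
Removing those from 1–9 leaves {4, 5, 6} as the candidates for (4,4).

4,5,6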